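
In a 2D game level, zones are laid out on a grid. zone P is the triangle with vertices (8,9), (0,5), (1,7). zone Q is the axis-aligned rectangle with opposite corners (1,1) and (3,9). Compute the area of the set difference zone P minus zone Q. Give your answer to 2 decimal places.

3.43

|zone P| = 6, |zone P∩zone Q| = 2.5714.
|zone P ∖ zone Q| = |zone P| − |zone P∩zone Q| = 6 − 2.5714 = 3.43.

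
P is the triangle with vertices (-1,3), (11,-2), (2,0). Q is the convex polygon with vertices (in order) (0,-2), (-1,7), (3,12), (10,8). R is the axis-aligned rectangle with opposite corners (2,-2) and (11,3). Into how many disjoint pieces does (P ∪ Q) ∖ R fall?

(P ∪ Q) ∖ R is a single connected region.

1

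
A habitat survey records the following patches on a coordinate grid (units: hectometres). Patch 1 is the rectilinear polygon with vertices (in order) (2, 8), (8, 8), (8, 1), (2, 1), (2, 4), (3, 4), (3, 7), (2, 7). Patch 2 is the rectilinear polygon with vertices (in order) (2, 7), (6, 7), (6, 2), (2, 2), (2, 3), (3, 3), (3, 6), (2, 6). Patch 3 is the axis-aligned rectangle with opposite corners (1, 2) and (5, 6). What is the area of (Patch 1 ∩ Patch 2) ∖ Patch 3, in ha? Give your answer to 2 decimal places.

7.00

|Patch 1 ∩ Patch 2| = 16.
|(Patch 1 ∩ Patch 2) ∩ Patch 3| = 9.
|(Patch 1 ∩ Patch 2) ∖ Patch 3| = 16 − 9 = 7.00.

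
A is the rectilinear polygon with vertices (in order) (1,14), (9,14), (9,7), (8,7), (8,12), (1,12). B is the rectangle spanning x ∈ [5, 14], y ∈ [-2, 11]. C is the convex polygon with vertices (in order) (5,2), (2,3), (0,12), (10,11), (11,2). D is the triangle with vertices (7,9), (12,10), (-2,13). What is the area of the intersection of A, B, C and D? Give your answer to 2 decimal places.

1.45

The intersection is the polygon with vertices (8,10.857), (9,10.643), (9,9.4), (8,9.2).
By the shoelace formula its area is 1.45.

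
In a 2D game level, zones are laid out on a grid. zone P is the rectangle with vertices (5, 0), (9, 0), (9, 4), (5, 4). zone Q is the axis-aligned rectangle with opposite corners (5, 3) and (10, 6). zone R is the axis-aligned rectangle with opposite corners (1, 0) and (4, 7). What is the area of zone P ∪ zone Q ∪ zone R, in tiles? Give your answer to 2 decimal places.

48.00

By inclusion–exclusion:
Individual areas: |zone P| = 16, |zone Q| = 15, |zone R| = 21.
|zone P∩zone Q|: x∈[5,9], y∈[3,4] → 4·1 = 4.
|zone P∩zone R| = 0 (no overlap).
|zone Q∩zone R| = 0 (no overlap).
|zone P∩zone Q∩zone R| = 0.
|zone P ∪ zone Q ∪ zone R| = 52 − 4 + 0 = 48.00.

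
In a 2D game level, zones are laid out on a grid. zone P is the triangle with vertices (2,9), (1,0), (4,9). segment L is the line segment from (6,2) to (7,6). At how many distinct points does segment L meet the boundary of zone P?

0

The segment lies entirely outside zone P and never meets its boundary.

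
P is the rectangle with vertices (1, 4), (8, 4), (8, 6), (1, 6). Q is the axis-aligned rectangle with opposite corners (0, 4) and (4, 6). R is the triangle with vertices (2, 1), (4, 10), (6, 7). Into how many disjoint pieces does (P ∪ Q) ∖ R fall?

(P ∪ Q) ∖ R splits into 2 disjoint pieces (area 6.6667, area 5.7778).

2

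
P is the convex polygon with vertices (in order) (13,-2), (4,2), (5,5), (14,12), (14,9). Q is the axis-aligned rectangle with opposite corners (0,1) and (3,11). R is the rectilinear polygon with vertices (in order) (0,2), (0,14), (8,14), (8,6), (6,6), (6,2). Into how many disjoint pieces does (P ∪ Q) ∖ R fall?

(P ∪ Q) ∖ R splits into 2 disjoint pieces (area 70.4683, area 3).

2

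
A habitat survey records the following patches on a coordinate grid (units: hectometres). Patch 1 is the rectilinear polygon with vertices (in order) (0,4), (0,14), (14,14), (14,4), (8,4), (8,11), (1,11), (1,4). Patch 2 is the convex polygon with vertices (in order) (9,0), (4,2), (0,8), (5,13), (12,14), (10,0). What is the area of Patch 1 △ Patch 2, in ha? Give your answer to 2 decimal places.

|Patch 1| = 91, |Patch 2| = 108, |Patch 1∩Patch 2| = 41.6071.
|Patch 1 △ Patch 2| = |Patch 1| + |Patch 2| − 2·|Patch 1∩Patch 2| = 91 + 108 − 83.2143 = 115.79.

115.79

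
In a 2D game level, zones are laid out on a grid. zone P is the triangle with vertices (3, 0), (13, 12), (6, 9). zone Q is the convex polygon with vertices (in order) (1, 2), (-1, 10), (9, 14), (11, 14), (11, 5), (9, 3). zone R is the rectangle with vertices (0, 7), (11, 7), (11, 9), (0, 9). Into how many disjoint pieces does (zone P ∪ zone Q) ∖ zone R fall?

(zone P ∪ zone Q) ∖ zone R is a single connected region.

1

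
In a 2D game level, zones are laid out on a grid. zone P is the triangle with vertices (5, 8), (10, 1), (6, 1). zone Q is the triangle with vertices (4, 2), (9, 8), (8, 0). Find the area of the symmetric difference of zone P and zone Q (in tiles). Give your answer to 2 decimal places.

13.24

|zone P| = 14, |zone Q| = 17, |zone P∩zone Q| = 8.8797.
|zone P △ zone Q| = |zone P| + |zone Q| − 2·|zone P∩zone Q| = 14 + 17 − 17.7594 = 13.24.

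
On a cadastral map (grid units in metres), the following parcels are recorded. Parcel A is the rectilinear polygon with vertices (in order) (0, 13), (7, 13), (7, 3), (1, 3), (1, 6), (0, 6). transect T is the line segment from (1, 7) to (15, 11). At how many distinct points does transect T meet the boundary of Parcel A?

The segment meets the boundary at (7,8.714).

1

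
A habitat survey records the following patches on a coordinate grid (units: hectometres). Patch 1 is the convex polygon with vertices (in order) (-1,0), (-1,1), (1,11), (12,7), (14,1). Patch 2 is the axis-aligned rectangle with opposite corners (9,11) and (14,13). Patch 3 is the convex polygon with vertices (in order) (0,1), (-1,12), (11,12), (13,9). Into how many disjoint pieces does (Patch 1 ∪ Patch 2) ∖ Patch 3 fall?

(Patch 1 ∪ Patch 2) ∖ Patch 3 splits into 2 disjoint pieces (area 58.5473, area 7.6667).

2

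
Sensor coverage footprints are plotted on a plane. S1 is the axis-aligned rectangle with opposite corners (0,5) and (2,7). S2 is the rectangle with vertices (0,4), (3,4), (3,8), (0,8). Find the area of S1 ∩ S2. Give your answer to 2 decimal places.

|S1∩S2|: x∈[0,2], y∈[5,7] → 2·2 = 4.

4.00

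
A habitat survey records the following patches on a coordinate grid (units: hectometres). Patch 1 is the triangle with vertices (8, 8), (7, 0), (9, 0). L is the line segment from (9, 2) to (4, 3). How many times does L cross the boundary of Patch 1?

The segment meets the boundary at (7.293,2.341), (8.744,2.051).

2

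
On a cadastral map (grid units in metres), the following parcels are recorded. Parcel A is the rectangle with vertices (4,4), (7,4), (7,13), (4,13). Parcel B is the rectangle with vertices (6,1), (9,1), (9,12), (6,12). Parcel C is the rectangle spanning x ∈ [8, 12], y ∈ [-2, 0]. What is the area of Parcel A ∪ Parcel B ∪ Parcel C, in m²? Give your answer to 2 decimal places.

By inclusion–exclusion:
Individual areas: |Parcel A| = 27, |Parcel B| = 33, |Parcel C| = 8.
|Parcel A∩Parcel B|: x∈[6,7], y∈[4,12] → 1·8 = 8.
|Parcel A∩Parcel C| = 0 (no overlap).
|Parcel B∩Parcel C| = 0 (no overlap).
|Parcel A∩Parcel B∩Parcel C| = 0.
|Parcel A ∪ Parcel B ∪ Parcel C| = 68 − 8 + 0 = 60.00.

60.00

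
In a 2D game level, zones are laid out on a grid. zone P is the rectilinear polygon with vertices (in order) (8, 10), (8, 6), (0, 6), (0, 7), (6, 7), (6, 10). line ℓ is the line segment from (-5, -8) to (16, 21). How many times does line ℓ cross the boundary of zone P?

The segment meets the boundary at (8,9.952), (5.862,7), (5.138,6), (6,7.19).

4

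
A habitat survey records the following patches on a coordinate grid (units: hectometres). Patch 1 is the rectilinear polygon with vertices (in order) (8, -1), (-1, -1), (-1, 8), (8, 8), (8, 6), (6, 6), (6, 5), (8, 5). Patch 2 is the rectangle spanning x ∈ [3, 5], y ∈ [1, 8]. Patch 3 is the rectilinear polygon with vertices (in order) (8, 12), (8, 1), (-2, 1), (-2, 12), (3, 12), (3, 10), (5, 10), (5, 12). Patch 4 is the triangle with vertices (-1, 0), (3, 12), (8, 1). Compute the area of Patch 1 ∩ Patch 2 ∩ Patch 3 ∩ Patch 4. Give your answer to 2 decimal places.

The intersection is the polygon with vertices (3,1), (3,8), (4.818,8), (5,7.6), (5,1).
By the shoelace formula its area is 13.96.

13.96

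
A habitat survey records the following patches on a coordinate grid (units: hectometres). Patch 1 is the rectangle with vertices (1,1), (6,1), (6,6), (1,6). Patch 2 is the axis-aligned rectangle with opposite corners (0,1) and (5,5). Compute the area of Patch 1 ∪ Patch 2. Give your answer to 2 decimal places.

29.00

By inclusion–exclusion:
Individual areas: |Patch 1| = 25, |Patch 2| = 20.
|Patch 1∩Patch 2|: x∈[1,5], y∈[1,5] → 4·4 = 16.
|Patch 1 ∪ Patch 2| = 45 − 16 = 29.00.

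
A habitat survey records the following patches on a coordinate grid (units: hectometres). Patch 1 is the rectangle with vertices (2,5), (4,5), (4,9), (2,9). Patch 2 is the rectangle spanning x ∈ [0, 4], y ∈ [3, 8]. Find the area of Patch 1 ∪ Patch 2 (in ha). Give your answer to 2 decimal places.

22.00

By inclusion–exclusion:
Individual areas: |Patch 1| = 8, |Patch 2| = 20.
|Patch 1∩Patch 2|: x∈[2,4], y∈[5,8] → 2·3 = 6.
|Patch 1 ∪ Patch 2| = 28 − 6 = 22.00.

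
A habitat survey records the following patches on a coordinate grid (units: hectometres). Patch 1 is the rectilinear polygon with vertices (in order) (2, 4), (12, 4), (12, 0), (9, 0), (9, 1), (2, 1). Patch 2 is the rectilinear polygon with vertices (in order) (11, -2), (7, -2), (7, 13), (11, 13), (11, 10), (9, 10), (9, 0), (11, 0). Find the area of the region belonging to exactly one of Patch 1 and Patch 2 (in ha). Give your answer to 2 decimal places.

|Patch 1| = 33, |Patch 2| = 40, |Patch 1∩Patch 2| = 6.
|Patch 1 △ Patch 2| = |Patch 1| + |Patch 2| − 2·|Patch 1∩Patch 2| = 33 + 40 − 12 = 61.00.

61.00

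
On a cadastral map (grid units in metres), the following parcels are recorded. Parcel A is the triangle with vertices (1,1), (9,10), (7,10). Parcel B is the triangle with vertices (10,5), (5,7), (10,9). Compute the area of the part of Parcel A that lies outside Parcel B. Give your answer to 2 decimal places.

8.19

|Parcel A| = 9, |Parcel A∩Parcel B| = 0.814.
|Parcel A ∖ Parcel B| = |Parcel A| − |Parcel A∩Parcel B| = 9 − 0.814 = 8.19.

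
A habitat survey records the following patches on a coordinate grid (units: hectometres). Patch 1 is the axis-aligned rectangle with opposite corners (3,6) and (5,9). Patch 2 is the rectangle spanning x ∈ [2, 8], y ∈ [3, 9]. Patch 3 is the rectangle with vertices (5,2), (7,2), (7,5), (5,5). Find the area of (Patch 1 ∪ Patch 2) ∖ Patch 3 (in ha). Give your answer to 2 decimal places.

|Patch 1 ∪ Patch 2| = 36.
|(Patch 1 ∪ Patch 2) ∩ Patch 3| = 4.
|(Patch 1 ∪ Patch 2) ∖ Patch 3| = 36 − 4 = 32.00.

32.00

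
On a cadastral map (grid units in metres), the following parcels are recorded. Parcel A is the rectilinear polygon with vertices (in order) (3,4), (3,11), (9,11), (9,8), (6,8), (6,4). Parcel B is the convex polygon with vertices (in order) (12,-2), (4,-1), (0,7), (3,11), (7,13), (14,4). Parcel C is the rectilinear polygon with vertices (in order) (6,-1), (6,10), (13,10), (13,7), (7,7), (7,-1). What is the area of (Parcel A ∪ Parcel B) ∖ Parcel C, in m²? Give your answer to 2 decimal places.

|Parcel A ∪ Parcel B| = 132.627.
|(Parcel A ∪ Parcel B) ∩ Parcel C| = 21.5.
|(Parcel A ∪ Parcel B) ∖ Parcel C| = 132.627 − 21.5 = 111.13.

111.13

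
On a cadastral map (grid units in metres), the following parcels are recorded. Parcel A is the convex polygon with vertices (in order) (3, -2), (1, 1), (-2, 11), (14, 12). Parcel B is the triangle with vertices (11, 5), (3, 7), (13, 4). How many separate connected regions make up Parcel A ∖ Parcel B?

Parcel A ∖ Parcel B is a single connected region.

1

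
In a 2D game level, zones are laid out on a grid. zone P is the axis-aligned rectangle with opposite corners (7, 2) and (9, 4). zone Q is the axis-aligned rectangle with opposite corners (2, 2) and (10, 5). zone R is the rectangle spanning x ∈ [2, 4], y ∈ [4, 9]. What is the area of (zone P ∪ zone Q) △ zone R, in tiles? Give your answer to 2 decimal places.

30.00

|zone P ∪ zone Q| = 24.
|(zone P ∪ zone Q) ∩ zone R| = 2.
|(zone P ∪ zone Q) △ zone R| = 24 + 10 − 4 = 30.00.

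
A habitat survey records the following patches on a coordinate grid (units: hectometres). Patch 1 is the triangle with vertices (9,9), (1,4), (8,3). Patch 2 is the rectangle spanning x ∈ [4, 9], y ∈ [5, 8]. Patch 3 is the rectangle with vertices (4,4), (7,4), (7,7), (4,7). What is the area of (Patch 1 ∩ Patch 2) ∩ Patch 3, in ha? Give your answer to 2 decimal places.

4.99

The region (Patch 1 ∩ Patch 2) ∩ Patch 3 is the polygon with vertices (4,5), (4,5.875), (5.8,7), (7,7), (7,5).
By the shoelace formula its area is 4.99.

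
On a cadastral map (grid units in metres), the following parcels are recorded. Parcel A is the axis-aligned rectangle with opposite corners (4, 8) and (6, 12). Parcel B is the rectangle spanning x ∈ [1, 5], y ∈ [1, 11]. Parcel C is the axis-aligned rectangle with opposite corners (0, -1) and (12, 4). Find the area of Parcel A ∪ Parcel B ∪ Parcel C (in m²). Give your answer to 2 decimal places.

By inclusion–exclusion:
Individual areas: |Parcel A| = 8, |Parcel B| = 40, |Parcel C| = 60.
|Parcel A∩Parcel B|: x∈[4,5], y∈[8,11] → 1·3 = 3.
|Parcel A∩Parcel C| = 0 (no overlap).
|Parcel B∩Parcel C|: x∈[1,5], y∈[1,4] → 4·3 = 12.
|Parcel A∩Parcel B∩Parcel C| = 0.
|Parcel A ∪ Parcel B ∪ Parcel C| = 108 − 15 + 0 = 93.00.

93.00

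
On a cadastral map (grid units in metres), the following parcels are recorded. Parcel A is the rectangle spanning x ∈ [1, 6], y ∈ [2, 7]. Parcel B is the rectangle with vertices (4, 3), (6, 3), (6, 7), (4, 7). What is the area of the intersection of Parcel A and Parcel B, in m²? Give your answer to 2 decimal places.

8.00

|Parcel A∩Parcel B|: x∈[4,6], y∈[3,7] → 2·4 = 8.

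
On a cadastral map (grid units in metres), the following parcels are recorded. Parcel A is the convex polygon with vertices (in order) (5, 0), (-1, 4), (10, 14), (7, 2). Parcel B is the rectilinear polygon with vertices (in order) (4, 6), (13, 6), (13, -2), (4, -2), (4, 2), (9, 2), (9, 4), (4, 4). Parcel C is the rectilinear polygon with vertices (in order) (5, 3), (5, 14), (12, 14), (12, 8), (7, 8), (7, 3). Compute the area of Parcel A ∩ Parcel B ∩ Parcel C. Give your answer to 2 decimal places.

4.00

The intersection is the polygon with vertices (5,4), (5,6), (7,6), (7,4).
By the shoelace formula its area is 4.00.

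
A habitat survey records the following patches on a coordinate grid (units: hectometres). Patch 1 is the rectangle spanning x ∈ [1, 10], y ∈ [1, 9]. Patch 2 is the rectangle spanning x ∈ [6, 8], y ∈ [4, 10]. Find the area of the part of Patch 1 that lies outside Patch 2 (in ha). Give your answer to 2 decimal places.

|Patch 1∩Patch 2|: x∈[6,8], y∈[4,9] → 2·5 = 10.
|Patch 1| = 72.
|Patch 1 ∖ Patch 2| = |Patch 1| − |Patch 1∩Patch 2| = 72 − 10 = 62.00.

62.00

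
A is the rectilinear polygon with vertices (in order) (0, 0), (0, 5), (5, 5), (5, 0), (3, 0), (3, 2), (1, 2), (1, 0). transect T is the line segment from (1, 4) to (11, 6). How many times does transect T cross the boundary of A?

The segment meets the boundary at (5,4.8).

1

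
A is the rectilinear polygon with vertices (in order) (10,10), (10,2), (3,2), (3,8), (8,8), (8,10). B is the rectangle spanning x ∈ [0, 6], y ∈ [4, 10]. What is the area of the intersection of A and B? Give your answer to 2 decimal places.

12.00

The intersection is the polygon with vertices (3,8), (6,8), (6,4), (3,4).
By the shoelace formula its area is 12.00.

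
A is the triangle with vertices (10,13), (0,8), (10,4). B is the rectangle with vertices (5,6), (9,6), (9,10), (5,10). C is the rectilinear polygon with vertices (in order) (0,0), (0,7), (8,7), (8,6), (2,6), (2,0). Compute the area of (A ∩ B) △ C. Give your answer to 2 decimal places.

30.00

|A ∩ B| = 16.
|(A ∩ B) ∩ C| = 3.
|(A ∩ B) △ C| = 16 + 20 − 6 = 30.00.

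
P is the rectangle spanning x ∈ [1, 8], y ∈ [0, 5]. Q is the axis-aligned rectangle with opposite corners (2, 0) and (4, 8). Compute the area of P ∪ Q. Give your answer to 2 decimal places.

41.00

By inclusion–exclusion:
Individual areas: |P| = 35, |Q| = 16.
|P∩Q|: x∈[2,4], y∈[0,5] → 2·5 = 10.
|P ∪ Q| = 51 − 10 = 41.00.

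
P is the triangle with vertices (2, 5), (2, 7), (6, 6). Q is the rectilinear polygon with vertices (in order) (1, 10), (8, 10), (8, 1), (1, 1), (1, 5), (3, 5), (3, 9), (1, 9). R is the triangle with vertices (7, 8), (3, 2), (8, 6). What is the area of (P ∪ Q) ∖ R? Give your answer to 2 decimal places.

|P ∪ Q| = 56.75.
|(P ∪ Q) ∩ R| = 7.
|(P ∪ Q) ∖ R| = 56.75 − 7 = 49.75.

49.75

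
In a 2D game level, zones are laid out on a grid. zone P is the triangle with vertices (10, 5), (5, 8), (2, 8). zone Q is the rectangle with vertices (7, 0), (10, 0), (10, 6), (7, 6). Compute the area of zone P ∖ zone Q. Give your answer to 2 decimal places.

4.00

|zone P| = 4.5, |zone P∩zone Q| = 0.5.
|zone P ∖ zone Q| = |zone P| − |zone P∩zone Q| = 4.5 − 0.5 = 4.00.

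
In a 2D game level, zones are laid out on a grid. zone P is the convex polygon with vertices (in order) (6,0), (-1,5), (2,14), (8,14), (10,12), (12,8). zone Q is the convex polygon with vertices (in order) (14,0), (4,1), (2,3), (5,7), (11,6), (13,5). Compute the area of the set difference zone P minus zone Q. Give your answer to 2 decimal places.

|zone P| = 117, |zone P∩zone Q| = 30.9873.
|zone P ∖ zone Q| = |zone P| − |zone P∩zone Q| = 117 − 30.9873 = 86.01.

86.01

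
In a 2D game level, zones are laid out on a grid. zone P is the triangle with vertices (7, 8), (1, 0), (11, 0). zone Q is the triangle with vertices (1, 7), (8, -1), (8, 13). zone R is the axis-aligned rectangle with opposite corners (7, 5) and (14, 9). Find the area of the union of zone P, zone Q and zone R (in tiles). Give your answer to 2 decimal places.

By inclusion–exclusion:
Individual areas: |zone P| = 40, |zone Q| = 49, |zone R| = 28.
|zone P∩zone Q| = 19.4567.
|zone P∩zone R| = 2.25.
|zone Q∩zone R| = 4.
|zone P∩zone Q∩zone R| = 2.
|zone P ∪ zone Q ∪ zone R| = 117 − 25.7067 + 2 = 93.29.

93.29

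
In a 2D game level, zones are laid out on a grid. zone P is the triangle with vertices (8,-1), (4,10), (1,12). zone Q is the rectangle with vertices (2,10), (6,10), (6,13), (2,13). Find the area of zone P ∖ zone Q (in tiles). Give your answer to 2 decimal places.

11.17

|zone P| = 12.5, |zone P∩zone Q| = 1.3278.
|zone P ∖ zone Q| = |zone P| − |zone P∩zone Q| = 12.5 − 1.3278 = 11.17.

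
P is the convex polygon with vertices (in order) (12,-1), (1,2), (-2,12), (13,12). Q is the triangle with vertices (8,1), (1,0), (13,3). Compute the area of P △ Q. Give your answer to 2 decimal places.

145.55

|P| = 148, |Q| = 4.5, |P∩Q| = 3.4758.
|P △ Q| = |P| + |Q| − 2·|P∩Q| = 148 + 4.5 − 6.9515 = 145.55.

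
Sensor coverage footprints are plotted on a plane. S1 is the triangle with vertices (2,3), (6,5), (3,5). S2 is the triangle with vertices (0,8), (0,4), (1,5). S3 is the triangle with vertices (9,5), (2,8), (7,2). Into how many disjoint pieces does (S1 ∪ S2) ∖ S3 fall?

(S1 ∪ S2) ∖ S3 splits into 2 disjoint pieces (area 2.6029, area 2).

2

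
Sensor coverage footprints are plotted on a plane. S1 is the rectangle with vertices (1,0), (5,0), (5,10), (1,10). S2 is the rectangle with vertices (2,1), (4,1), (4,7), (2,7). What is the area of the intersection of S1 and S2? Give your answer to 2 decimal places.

|S1∩S2|: x∈[2,4], y∈[1,7] → 2·6 = 12.

12.00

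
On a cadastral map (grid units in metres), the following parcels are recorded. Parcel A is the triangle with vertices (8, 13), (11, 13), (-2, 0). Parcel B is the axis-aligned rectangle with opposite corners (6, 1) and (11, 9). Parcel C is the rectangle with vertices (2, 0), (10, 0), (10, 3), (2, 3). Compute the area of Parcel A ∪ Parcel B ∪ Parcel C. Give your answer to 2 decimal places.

By inclusion–exclusion:
Individual areas: |Parcel A| = 19.5, |Parcel B| = 40, |Parcel C| = 24.
|Parcel A∩Parcel B| = 0.5.
|Parcel A∩Parcel C| = 0.
|Parcel B∩Parcel C|: x∈[6,10], y∈[1,3] → 4·2 = 8.
|Parcel A∩Parcel B∩Parcel C| = 0.
|Parcel A ∪ Parcel B ∪ Parcel C| = 83.5 − 8.5 + 0 = 75.00.

75.00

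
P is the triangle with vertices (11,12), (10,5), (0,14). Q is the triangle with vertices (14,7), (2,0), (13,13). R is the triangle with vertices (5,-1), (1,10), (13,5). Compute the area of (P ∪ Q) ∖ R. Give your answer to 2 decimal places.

|P ∪ Q| = 72.529.
|(P ∪ Q) ∩ R| = 16.0555.
|(P ∪ Q) ∖ R| = 72.529 − 16.0555 = 56.47.

56.47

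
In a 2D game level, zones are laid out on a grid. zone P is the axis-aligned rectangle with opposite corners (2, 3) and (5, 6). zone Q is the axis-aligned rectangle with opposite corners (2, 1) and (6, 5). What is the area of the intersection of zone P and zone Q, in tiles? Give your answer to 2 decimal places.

|zone P∩zone Q|: x∈[2,5], y∈[3,5] → 3·2 = 6.

6.00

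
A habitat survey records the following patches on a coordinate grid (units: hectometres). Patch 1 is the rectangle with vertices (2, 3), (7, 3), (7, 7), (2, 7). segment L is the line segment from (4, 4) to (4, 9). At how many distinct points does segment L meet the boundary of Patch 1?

1

The segment meets the boundary at (4,7).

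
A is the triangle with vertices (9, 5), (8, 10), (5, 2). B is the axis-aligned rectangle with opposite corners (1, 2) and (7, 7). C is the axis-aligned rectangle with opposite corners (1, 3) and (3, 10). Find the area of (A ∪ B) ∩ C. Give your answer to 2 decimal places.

8.00

The region (A ∪ B) ∩ C is the polygon with vertices (1,7), (3,7), (3,3), (1,3).
By the shoelace formula its area is 8.00.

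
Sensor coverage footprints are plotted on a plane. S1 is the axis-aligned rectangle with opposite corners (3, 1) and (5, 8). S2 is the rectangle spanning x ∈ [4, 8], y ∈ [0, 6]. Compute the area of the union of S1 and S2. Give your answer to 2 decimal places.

33.00

By inclusion–exclusion:
Individual areas: |S1| = 14, |S2| = 24.
|S1∩S2|: x∈[4,5], y∈[1,6] → 1·5 = 5.
|S1 ∪ S2| = 38 − 5 = 33.00.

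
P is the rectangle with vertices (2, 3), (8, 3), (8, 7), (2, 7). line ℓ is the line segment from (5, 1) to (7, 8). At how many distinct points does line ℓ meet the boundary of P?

2

The segment meets the boundary at (6.714,7), (5.571,3).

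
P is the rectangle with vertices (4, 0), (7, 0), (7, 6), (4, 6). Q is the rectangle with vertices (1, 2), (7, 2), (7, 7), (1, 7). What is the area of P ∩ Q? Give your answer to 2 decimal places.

|P∩Q|: x∈[4,7], y∈[2,6] → 3·4 = 12.

12.00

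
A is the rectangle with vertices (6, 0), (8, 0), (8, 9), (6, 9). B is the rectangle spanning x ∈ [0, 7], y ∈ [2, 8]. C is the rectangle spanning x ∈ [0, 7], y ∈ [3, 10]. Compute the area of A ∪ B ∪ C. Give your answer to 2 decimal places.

By inclusion–exclusion:
Individual areas: |A| = 18, |B| = 42, |C| = 49.
|A∩B|: x∈[6,7], y∈[2,8] → 1·6 = 6.
|A∩C|: x∈[6,7], y∈[3,9] → 1·6 = 6.
|B∩C|: x∈[0,7], y∈[3,8] → 7·5 = 35.
|A∩B∩C| = 5.
|A ∪ B ∪ C| = 109 − 47 + 5 = 67.00.

67.00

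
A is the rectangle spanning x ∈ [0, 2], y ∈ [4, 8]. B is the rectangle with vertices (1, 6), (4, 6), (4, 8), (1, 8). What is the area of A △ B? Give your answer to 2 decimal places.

|A∩B|: x∈[1,2], y∈[6,8] → 1·2 = 2.
|A △ B| = |A| + |B| − 2·|A∩B| = 8 + 6 − 4 = 10.00.

10.00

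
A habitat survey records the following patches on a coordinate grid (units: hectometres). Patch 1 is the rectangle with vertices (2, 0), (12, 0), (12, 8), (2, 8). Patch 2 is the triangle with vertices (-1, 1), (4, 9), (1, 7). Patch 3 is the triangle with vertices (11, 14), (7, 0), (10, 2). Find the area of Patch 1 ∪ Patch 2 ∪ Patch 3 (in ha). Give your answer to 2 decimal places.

89.21

By inclusion–exclusion:
Individual areas: |Patch 1| = 80, |Patch 2| = 7, |Patch 3| = 17.
|Patch 1∩Patch 2| = 1.4292.
|Patch 1∩Patch 3| = 13.3571.
|Patch 2∩Patch 3| = 0.
|Patch 1∩Patch 2∩Patch 3| = 0.
|Patch 1 ∪ Patch 2 ∪ Patch 3| = 104 − 14.7863 + 0 = 89.21.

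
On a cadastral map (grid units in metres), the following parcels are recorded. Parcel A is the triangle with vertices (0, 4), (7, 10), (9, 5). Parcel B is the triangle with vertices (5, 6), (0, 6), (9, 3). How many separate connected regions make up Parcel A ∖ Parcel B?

2

Parcel A ∖ Parcel B splits into 2 disjoint pieces (area 2.82, area 16.0108).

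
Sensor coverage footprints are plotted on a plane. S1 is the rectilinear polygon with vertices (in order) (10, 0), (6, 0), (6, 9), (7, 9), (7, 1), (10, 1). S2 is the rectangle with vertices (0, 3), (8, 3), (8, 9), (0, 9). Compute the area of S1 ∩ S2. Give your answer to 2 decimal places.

The intersection is the polygon with vertices (6,9), (7,9), (7,3), (6,3).
By the shoelace formula its area is 6.00.

6.00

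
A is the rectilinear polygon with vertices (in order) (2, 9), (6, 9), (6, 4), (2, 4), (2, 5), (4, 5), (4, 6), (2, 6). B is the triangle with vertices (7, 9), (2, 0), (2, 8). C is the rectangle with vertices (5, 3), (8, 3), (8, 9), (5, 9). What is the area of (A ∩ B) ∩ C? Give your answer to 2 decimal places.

The region (A ∩ B) ∩ C is the polygon with vertices (5,5.4), (5,8.6), (6,8.8), (6,7.2).
By the shoelace formula its area is 2.40.

2.40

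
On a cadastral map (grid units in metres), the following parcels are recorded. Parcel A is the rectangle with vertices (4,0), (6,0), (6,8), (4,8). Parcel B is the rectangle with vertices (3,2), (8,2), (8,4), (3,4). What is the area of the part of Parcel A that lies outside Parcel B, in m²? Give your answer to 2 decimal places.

12.00

|Parcel A∩Parcel B|: x∈[4,6], y∈[2,4] → 2·2 = 4.
|Parcel A| = 16.
|Parcel A ∖ Parcel B| = |Parcel A| − |Parcel A∩Parcel B| = 16 − 4 = 12.00.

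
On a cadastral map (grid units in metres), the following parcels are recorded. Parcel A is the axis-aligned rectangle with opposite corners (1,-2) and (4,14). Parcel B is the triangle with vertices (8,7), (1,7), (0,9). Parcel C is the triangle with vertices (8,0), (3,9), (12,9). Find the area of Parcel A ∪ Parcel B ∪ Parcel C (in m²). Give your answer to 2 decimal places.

By inclusion–exclusion:
Individual areas: |Parcel A| = 48, |Parcel B| = 7, |Parcel C| = 40.5.
|Parcel A∩Parcel B| = 4.125.
|Parcel A∩Parcel C| = 0.9.
|Parcel B∩Parcel C| = 2.1953.
|Parcel A∩Parcel B∩Parcel C| = 0.2065.
|Parcel A ∪ Parcel B ∪ Parcel C| = 95.5 − 7.2203 + 0.2065 = 88.49.

88.49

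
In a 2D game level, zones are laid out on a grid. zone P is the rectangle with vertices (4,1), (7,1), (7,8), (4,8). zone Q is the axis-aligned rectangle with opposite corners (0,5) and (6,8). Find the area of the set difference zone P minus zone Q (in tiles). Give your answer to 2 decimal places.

15.00

|zone P∩zone Q|: x∈[4,6], y∈[5,8] → 2·3 = 6.
|zone P| = 21.
|zone P ∖ zone Q| = |zone P| − |zone P∩zone Q| = 21 − 6 = 15.00.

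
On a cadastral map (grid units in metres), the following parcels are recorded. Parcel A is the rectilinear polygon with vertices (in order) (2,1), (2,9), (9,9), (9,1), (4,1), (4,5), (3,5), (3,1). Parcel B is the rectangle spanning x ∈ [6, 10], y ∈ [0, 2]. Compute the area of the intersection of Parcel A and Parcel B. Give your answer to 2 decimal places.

The intersection is the polygon with vertices (9,1), (6,1), (6,2), (9,2).
By the shoelace formula its area is 3.00.

3.00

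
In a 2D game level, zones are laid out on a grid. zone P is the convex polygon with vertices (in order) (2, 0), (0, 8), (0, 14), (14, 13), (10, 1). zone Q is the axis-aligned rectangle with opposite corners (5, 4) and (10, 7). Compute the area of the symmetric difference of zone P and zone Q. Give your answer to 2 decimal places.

|zone P| = 149, |zone Q| = 15, |zone P∩zone Q| = 15.
|zone P △ zone Q| = |zone P| + |zone Q| − 2·|zone P∩zone Q| = 149 + 15 − 30 = 134.00.

134.00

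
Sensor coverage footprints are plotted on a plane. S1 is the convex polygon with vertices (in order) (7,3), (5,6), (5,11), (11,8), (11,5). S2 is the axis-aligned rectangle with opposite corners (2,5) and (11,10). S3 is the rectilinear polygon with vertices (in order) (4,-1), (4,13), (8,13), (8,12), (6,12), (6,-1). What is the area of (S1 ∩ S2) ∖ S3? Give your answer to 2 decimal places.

21.00

|S1 ∩ S2| = 25.6667.
|(S1 ∩ S2) ∩ S3| = 4.6667.
|(S1 ∩ S2) ∖ S3| = 25.6667 − 4.6667 = 21.00.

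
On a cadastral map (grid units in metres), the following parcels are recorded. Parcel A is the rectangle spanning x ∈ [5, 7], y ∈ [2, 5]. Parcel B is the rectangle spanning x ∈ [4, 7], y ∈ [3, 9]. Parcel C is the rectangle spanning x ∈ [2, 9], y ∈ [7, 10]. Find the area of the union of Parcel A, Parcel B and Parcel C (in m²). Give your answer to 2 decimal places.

By inclusion–exclusion:
Individual areas: |Parcel A| = 6, |Parcel B| = 18, |Parcel C| = 21.
|Parcel A∩Parcel B|: x∈[5,7], y∈[3,5] → 2·2 = 4.
|Parcel A∩Parcel C| = 0 (no overlap).
|Parcel B∩Parcel C|: x∈[4,7], y∈[7,9] → 3·2 = 6.
|Parcel A∩Parcel B∩Parcel C| = 0.
|Parcel A ∪ Parcel B ∪ Parcel C| = 45 − 10 + 0 = 35.00.

35.00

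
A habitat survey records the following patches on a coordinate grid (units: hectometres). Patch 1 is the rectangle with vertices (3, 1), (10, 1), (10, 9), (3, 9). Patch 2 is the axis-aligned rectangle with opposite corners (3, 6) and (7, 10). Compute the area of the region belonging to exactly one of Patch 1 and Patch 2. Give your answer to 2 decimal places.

48.00

|Patch 1∩Patch 2|: x∈[3,7], y∈[6,9] → 4·3 = 12.
|Patch 1 △ Patch 2| = |Patch 1| + |Patch 2| − 2·|Patch 1∩Patch 2| = 56 + 16 − 24 = 48.00.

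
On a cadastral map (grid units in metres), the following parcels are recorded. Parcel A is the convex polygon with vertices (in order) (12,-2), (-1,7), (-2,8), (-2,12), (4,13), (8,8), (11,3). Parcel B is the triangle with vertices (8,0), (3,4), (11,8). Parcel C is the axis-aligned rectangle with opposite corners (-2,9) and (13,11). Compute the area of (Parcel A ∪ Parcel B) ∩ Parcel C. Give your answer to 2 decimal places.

16.80

The region (Parcel A ∪ Parcel B) ∩ Parcel C is the polygon with vertices (-2,11), (5.6,11), (7.2,9), (-2,9).
By the shoelace formula its area is 16.80.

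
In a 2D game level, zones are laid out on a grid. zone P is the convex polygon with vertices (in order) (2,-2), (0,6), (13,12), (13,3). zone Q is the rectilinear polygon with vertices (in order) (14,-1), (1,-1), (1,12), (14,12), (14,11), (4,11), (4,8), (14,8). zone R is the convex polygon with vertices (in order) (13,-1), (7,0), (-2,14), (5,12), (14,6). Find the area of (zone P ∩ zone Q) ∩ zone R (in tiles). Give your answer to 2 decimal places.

The region (zone P ∩ zone Q) ∩ zone R is the polygon with vertices (4.333,8), (11,8), (13,6.667), (13,3), (6.864,0.211), (2.424,7.119).
By the shoelace formula its area is 56.31.

56.31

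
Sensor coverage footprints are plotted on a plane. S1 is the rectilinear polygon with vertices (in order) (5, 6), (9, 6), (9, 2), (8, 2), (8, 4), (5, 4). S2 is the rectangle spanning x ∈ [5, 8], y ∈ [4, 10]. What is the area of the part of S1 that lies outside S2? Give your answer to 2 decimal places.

4.00

|S1| = 10, |S1∩S2| = 6.
|S1 ∖ S2| = |S1| − |S1∩S2| = 10 − 6 = 4.00.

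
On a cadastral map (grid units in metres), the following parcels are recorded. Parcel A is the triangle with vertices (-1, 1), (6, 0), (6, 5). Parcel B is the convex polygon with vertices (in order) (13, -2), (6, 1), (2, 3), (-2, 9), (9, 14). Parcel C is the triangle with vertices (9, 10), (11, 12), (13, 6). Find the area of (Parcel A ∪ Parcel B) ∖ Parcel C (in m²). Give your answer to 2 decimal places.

|Parcel A ∪ Parcel B| = 132.0333.
|(Parcel A ∪ Parcel B) ∩ Parcel C| = 1.0667.
|(Parcel A ∪ Parcel B) ∖ Parcel C| = 132.0333 − 1.0667 = 130.97.

130.97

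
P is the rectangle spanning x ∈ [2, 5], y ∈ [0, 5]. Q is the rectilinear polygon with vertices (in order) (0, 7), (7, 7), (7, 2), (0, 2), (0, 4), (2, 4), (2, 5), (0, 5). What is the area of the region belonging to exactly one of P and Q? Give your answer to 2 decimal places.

|P| = 15, |Q| = 33, |P∩Q| = 9.
|P △ Q| = |P| + |Q| − 2·|P∩Q| = 15 + 33 − 18 = 30.00.

30.00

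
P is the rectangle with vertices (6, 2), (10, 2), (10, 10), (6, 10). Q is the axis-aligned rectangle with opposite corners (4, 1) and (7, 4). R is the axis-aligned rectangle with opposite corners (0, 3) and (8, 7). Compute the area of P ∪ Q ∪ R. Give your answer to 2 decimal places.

By inclusion–exclusion:
Individual areas: |P| = 32, |Q| = 9, |R| = 32.
|P∩Q|: x∈[6,7], y∈[2,4] → 1·2 = 2.
|P∩R|: x∈[6,8], y∈[3,7] → 2·4 = 8.
|Q∩R|: x∈[4,7], y∈[3,4] → 3·1 = 3.
|P∩Q∩R| = 1.
|P ∪ Q ∪ R| = 73 − 13 + 1 = 61.00.

61.00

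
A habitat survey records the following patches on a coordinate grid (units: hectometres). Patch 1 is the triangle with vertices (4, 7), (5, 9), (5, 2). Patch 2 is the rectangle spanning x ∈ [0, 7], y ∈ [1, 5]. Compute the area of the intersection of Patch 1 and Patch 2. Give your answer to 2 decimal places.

The intersection is the polygon with vertices (5,2), (4.4,5), (5,5).
By the shoelace formula its area is 0.90.

0.90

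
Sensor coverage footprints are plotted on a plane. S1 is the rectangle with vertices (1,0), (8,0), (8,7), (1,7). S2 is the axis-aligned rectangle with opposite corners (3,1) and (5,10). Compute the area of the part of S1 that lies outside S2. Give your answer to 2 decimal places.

37.00

|S1∩S2|: x∈[3,5], y∈[1,7] → 2·6 = 12.
|S1| = 49.
|S1 ∖ S2| = |S1| − |S1∩S2| = 49 − 12 = 37.00.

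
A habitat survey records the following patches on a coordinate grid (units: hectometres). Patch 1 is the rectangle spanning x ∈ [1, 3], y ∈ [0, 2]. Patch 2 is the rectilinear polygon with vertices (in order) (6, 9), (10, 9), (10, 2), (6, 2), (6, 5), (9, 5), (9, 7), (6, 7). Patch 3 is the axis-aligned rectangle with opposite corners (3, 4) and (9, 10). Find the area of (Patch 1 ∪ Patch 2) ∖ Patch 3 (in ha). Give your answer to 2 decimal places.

|Patch 1 ∪ Patch 2| = 26.
|(Patch 1 ∪ Patch 2) ∩ Patch 3| = 9.
|(Patch 1 ∪ Patch 2) ∖ Patch 3| = 26 − 9 = 17.00.

17.00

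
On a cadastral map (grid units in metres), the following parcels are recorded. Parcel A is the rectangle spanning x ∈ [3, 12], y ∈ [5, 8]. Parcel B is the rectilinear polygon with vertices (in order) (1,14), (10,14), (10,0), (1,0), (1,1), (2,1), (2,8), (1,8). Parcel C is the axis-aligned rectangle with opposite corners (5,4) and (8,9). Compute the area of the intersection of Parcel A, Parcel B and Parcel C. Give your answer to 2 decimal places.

9.00

The intersection is the polygon with vertices (8,8), (8,5), (5,5), (5,8).
By the shoelace formula its area is 9.00.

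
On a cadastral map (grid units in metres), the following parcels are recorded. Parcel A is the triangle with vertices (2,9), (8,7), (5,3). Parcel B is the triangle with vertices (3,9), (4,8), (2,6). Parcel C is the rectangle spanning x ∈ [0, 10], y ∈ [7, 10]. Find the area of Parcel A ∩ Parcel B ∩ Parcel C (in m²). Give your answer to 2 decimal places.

The intersection is the polygon with vertices (4,8), (3,7), (2.6,7.8), (2.9,8.7), (3.5,8.5).
By the shoelace formula its area is 1.30.

1.30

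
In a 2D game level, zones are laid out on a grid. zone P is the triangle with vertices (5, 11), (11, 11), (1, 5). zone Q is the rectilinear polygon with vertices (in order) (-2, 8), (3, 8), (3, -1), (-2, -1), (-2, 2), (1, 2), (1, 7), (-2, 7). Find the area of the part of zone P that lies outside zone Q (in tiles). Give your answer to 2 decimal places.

|zone P| = 18, |zone P∩zone Q| = 1.8.
|zone P ∖ zone Q| = |zone P| − |zone P∩zone Q| = 18 − 1.8 = 16.20.

16.20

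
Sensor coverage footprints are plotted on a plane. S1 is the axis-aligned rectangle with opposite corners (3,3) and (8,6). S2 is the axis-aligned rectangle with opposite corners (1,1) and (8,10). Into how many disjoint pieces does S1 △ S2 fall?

S1 △ S2 is a single connected region.

1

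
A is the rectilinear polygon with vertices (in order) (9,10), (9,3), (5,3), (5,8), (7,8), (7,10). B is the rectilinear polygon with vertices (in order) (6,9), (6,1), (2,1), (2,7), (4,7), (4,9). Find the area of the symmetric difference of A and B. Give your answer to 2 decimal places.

|A| = 24, |B| = 28, |A∩B| = 5.
|A △ B| = |A| + |B| − 2·|A∩B| = 24 + 28 − 10 = 42.00.

42.00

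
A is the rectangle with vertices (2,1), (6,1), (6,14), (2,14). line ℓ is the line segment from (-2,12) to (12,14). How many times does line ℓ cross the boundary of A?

The segment meets the boundary at (6,13.143), (2,12.571).

2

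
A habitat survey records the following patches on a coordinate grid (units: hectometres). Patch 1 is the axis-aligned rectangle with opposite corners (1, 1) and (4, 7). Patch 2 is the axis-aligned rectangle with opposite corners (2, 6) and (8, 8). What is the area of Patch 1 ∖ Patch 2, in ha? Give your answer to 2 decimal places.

16.00

|Patch 1∩Patch 2|: x∈[2,4], y∈[6,7] → 2·1 = 2.
|Patch 1| = 18.
|Patch 1 ∖ Patch 2| = |Patch 1| − |Patch 1∩Patch 2| = 18 − 2 = 16.00.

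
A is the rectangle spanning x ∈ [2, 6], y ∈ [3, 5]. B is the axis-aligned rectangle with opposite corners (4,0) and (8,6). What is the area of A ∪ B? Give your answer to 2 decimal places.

By inclusion–exclusion:
Individual areas: |A| = 8, |B| = 24.
|A∩B|: x∈[4,6], y∈[3,5] → 2·2 = 4.
|A ∪ B| = 32 − 4 = 28.00.

28.00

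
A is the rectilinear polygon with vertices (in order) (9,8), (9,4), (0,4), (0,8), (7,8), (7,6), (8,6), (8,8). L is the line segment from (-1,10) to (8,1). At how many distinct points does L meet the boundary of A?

2

The segment meets the boundary at (5,4), (1,8).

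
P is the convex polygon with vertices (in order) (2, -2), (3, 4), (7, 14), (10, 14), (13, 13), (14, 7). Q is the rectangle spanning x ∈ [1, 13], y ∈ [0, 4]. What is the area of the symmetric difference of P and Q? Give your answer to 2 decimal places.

|P| = 99.5, |Q| = 48, |P∩Q| = 18.6667.
|P △ Q| = |P| + |Q| − 2·|P∩Q| = 99.5 + 48 − 37.3333 = 110.17.

110.17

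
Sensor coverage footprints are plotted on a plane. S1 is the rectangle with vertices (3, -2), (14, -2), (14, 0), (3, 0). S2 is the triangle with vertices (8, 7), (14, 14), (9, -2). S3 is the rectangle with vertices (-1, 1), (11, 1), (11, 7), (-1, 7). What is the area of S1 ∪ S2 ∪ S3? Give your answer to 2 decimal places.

By inclusion–exclusion:
Individual areas: |S1| = 22, |S2| = 30.5, |S3| = 72.
|S1∩S2| = 0.8472.
|S1∩S3| = 0 (no overlap).
|S2∩S3| = 14.1938.
|S1∩S2∩S3| = 0.
|S1 ∪ S2 ∪ S3| = 124.5 − 15.041 + 0 = 109.46.

109.46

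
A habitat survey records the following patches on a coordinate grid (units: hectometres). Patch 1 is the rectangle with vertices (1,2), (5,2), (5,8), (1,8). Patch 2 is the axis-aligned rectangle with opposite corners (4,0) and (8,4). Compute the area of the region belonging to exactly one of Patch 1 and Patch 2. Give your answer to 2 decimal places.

|Patch 1∩Patch 2|: x∈[4,5], y∈[2,4] → 1·2 = 2.
|Patch 1 △ Patch 2| = |Patch 1| + |Patch 2| − 2·|Patch 1∩Patch 2| = 24 + 16 − 4 = 36.00.

36.00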